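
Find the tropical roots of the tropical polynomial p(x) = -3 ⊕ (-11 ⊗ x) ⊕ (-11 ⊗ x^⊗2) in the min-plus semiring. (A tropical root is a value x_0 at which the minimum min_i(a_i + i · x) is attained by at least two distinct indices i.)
Roots: {0, 8}

Each tropical root is a break point of the lower envelope of the lines y = a_i + i · x (there are 3 lines, with slopes 0, 1, ..., 2). Only the lines that attain the minimum somewhere contribute to roots; other lines are dominated. Here the surviving (envelope) indices are i = 2, i = 1, i = 0.
Intersections between consecutive envelope lines give the roots: for adjacent envelope indices i < j the intersection is x = (a_i − a_j) / (j − i). Reading off the sorted break points: {0, 8}.
Verification: at each break x_0, at least two indices attain the minimum of min_i(a_i + i · x_0).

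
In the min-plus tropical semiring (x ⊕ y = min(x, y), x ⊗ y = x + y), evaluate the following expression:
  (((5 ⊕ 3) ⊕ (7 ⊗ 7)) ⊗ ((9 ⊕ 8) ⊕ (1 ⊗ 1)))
(((5 ⊕ 3) ⊕ (7 ⊗ 7)) ⊗ ((9 ⊕ 8) ⊕ (1 ⊗ 1))) = 5

Expand innermost to outermost. Recall ⊕ takes the minimum of its arguments and ⊗ takes their sum. Working out the expression (((5 ⊕ 3) ⊕ (7 ⊗ 7)) ⊗ ((9 ⊕ 8) ⊕ (1 ⊗ 1))) gives 5.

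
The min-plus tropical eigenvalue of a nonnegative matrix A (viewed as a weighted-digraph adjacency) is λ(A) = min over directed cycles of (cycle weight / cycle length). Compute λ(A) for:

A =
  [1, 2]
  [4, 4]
λ(A) = 1

Enumerate directed cycles and compute their means (weight / length). Sample:
  cycle 0 → 0: weight = 1, length = 1, mean = 1/1 ≈ 1.000
  cycle 1 → 1: weight = 4, length = 1, mean = 4/1 ≈ 4.000
  cycle 0 → 1 → 0: weight = 6, length = 2, mean = 6/2 ≈ 3.000
  cycle 1 → 0 → 1: weight = 6, length = 2, mean = 6/2 ≈ 3.000
Minimum mean = 1.000, attained e.g. along the cycle 0 → 0 with weight 1 and length 1. So λ(A) = 1/1 = 1.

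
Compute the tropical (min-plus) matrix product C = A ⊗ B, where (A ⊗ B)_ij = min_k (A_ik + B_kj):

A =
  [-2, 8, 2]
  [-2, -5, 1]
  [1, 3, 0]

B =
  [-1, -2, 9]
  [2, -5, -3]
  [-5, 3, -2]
A ⊗ B =
  [-3, -4, 0]
  [-4, -10, -8]
  [-5, -2, -2]

Apply the min-plus product entry-by-entry:
  C[0][0] = min over k of (A[0][0] + B[0][0] = -2 + -1 = -3, A[0][1] + B[1][0] = 8 + 2 = 10, A[0][2] + B[2][0] = 2 + -5 = -3) = -3 (attained at k = 0)
  C[0][1] = min over k of (A[0][0] + B[0][1] = -2 + -2 = -4, A[0][1] + B[1][1] = 8 + -5 = 3, A[0][2] + B[2][1] = 2 + 3 = 5) = -4 (attained at k = 0)
  C[0][2] = min over k of (A[0][0] + B[0][2] = -2 + 9 = 7, A[0][1] + B[1][2] = 8 + -3 = 5, A[0][2] + B[2][2] = 2 + -2 = 0) = 0 (attained at k = 2)
  C[1][0] = min over k of (A[1][0] + B[0][0] = -2 + -1 = -3, A[1][1] + B[1][0] = -5 + 2 = -3, A[1][2] + B[2][0] = 1 + -5 = -4) = -4 (attained at k = 2)
  C[1][1] = min over k of (A[1][0] + B[0][1] = -2 + -2 = -4, A[1][1] + B[1][1] = -5 + -5 = -10, A[1][2] + B[2][1] = 1 + 3 = 4) = -10 (attained at k = 1)
  C[1][2] = min over k of (A[1][0] + B[0][2] = -2 + 9 = 7, A[1][1] + B[1][2] = -5 + -3 = -8, A[1][2] + B[2][2] = 1 + -2 = -1) = -8 (attained at k = 1)
  C[2][0] = min over k of (A[2][0] + B[0][0] = 1 + -1 = 0, A[2][1] + B[1][0] = 3 + 2 = 5, A[2][2] + B[2][0] = 0 + -5 = -5) = -5 (attained at k = 2)
  C[2][1] = min over k of (A[2][0] + B[0][1] = 1 + -2 = -1, A[2][1] + B[1][1] = 3 + -5 = -2, A[2][2] + B[2][1] = 0 + 3 = 3) = -2 (attained at k = 1)
  C[2][2] = min over k of (A[2][0] + B[0][2] = 1 + 9 = 10, A[2][1] + B[1][2] = 3 + -3 = 0, A[2][2] + B[2][2] = 0 + -2 = -2) = -2 (attained at k = 2)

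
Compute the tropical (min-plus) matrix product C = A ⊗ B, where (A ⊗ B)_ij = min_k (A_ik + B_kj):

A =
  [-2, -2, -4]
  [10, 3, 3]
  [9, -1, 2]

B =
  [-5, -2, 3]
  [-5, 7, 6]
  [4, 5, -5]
A ⊗ B =
  [-7, -4, -9]
  [-2, 8, -2]
  [-6, 6, -3]

Apply the min-plus product entry-by-entry:
  C[0][0] = min over k of (A[0][0] + B[0][0] = -2 + -5 = -7, A[0][1] + B[1][0] = -2 + -5 = -7, A[0][2] + B[2][0] = -4 + 4 = 0) = -7 (attained at k = 0)
  C[0][1] = min over k of (A[0][0] + B[0][1] = -2 + -2 = -4, A[0][1] + B[1][1] = -2 + 7 = 5, A[0][2] + B[2][1] = -4 + 5 = 1) = -4 (attained at k = 0)
  C[0][2] = min over k of (A[0][0] + B[0][2] = -2 + 3 = 1, A[0][1] + B[1][2] = -2 + 6 = 4, A[0][2] + B[2][2] = -4 + -5 = -9) = -9 (attained at k = 2)
  C[1][0] = min over k of (A[1][0] + B[0][0] = 10 + -5 = 5, A[1][1] + B[1][0] = 3 + -5 = -2, A[1][2] + B[2][0] = 3 + 4 = 7) = -2 (attained at k = 1)
  C[1][1] = min over k of (A[1][0] + B[0][1] = 10 + -2 = 8, A[1][1] + B[1][1] = 3 + 7 = 10, A[1][2] + B[2][1] = 3 + 5 = 8) = 8 (attained at k = 0)
  C[1][2] = min over k of (A[1][0] + B[0][2] = 10 + 3 = 13, A[1][1] + B[1][2] = 3 + 6 = 9, A[1][2] + B[2][2] = 3 + -5 = -2) = -2 (attained at k = 2)
  C[2][0] = min over k of (A[2][0] + B[0][0] = 9 + -5 = 4, A[2][1] + B[1][0] = -1 + -5 = -6, A[2][2] + B[2][0] = 2 + 4 = 6) = -6 (attained at k = 1)
  C[2][1] = min over k of (A[2][0] + B[0][1] = 9 + -2 = 7, A[2][1] + B[1][1] = -1 + 7 = 6, A[2][2] + B[2][1] = 2 + 5 = 7) = 6 (attained at k = 1)
  C[2][2] = min over k of (A[2][0] + B[0][2] = 9 + 3 = 12, A[2][1] + B[1][2] = -1 + 6 = 5, A[2][2] + B[2][2] = 2 + -5 = -3) = -3 (attained at k = 2)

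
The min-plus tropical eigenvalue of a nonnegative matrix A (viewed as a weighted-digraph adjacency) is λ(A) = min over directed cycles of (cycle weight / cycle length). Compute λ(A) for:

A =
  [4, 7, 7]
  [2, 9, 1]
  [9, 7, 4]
λ(A) = 4

Enumerate directed cycles and compute their means (weight / length). Sample:
  cycle 0 → 0: weight = 4, length = 1, mean = 4/1 ≈ 4.000
  cycle 1 → 1: weight = 9, length = 1, mean = 9/1 ≈ 9.000
  cycle 2 → 2: weight = 4, length = 1, mean = 4/1 ≈ 4.000
  cycle 0 → 1 → 0: weight = 9, length = 2, mean = 9/2 ≈ 4.500
  cycle 0 → 2 → 0: weight = 16, length = 2, mean = 16/2 ≈ 8.000
  cycle 1 → 0 → 1: weight = 9, length = 2, mean = 9/2 ≈ 4.500
Minimum mean = 4.000, attained e.g. along the cycle 0 → 0 with weight 4 and length 1. So λ(A) = 4/1 = 4.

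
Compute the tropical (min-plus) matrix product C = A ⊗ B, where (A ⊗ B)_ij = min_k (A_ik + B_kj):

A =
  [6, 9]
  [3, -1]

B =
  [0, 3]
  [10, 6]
A ⊗ B =
  [6, 9]
  [3, 5]

Apply the min-plus product entry-by-entry:
  C[0][0] = min over k of (A[0][0] + B[0][0] = 6 + 0 = 6, A[0][1] + B[1][0] = 9 + 10 = 19) = 6 (attained at k = 0)
  C[0][1] = min over k of (A[0][0] + B[0][1] = 6 + 3 = 9, A[0][1] + B[1][1] = 9 + 6 = 15) = 9 (attained at k = 0)
  C[1][0] = min over k of (A[1][0] + B[0][0] = 3 + 0 = 3, A[1][1] + B[1][0] = -1 + 10 = 9) = 3 (attained at k = 0)
  C[1][1] = min over k of (A[1][0] + B[0][1] = 3 + 3 = 6, A[1][1] + B[1][1] = -1 + 6 = 5) = 5 (attained at k = 1)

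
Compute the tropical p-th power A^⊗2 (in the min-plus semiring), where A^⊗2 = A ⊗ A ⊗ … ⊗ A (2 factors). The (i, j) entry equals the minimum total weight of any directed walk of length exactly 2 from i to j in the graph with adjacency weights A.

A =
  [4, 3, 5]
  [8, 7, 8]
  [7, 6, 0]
A^⊗2 =
  [8, 7, 5]
  [12, 11, 8]
  [7, 6, 0]

Each entry (A^⊗2)_ij equals the minimum over all length-2 walks i = v_0 → v_1 → … → v_2 = j of Σ_t A[v_t][v_{t+1}]. For example, for (i, j) = (0, 2) we minimise over 3 possible intermediate vertex sequences; the minimum is 5, attained along the walk 0 → 2 → 2.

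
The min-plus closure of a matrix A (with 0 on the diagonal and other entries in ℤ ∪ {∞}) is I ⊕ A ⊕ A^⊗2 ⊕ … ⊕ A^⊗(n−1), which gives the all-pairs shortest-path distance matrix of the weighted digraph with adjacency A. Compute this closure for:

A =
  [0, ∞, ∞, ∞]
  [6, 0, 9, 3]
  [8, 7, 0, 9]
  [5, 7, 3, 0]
Closure =
  [0, ∞, ∞, ∞]
  [6, 0, 6, 3]
  [8, 7, 0, 9]
  [5, 7, 3, 0]

This is the Floyd-Warshall all-pairs shortest-path computation. For each intermediate vertex k = 0, 1, …, 3, update dist[i][j] ← min(dist[i][j], dist[i][k] + dist[k][j]). The final matrix gives, for each (i, j), the minimum total weight of any directed path from i to j (possibly empty when i = j).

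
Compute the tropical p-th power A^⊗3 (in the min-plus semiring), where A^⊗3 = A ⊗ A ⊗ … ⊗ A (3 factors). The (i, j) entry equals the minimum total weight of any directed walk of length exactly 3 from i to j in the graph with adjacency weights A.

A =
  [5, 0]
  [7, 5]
A^⊗3 =
  [12, 7]
  [14, 12]

Each entry (A^⊗3)_ij equals the minimum over all length-3 walks i = v_0 → v_1 → … → v_3 = j of Σ_t A[v_t][v_{t+1}]. For example, for (i, j) = (0, 1) we minimise over 4 possible intermediate vertex sequences; the minimum is 7, attained along the walk 0 → 1 → 0 → 1.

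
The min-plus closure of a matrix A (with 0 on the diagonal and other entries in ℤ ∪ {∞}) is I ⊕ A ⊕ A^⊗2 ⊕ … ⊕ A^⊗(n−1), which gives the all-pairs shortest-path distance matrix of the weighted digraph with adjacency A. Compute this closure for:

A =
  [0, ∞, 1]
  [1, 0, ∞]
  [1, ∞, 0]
Closure =
  [0, ∞, 1]
  [1, 0, 2]
  [1, ∞, 0]

This is the Floyd-Warshall all-pairs shortest-path computation. For each intermediate vertex k = 0, 1, …, 2, update dist[i][j] ← min(dist[i][j], dist[i][k] + dist[k][j]). The final matrix gives, for each (i, j), the minimum total weight of any directed path from i to j (possibly empty when i = j).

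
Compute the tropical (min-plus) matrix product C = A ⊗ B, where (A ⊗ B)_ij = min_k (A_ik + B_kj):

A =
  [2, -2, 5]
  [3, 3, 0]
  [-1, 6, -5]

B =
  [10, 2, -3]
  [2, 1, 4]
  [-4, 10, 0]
A ⊗ B =
  [0, -1, -1]
  [-4, 4, 0]
  [-9, 1, -5]

Apply the min-plus product entry-by-entry:
  C[0][0] = min over k of (A[0][0] + B[0][0] = 2 + 10 = 12, A[0][1] + B[1][0] = -2 + 2 = 0, A[0][2] + B[2][0] = 5 + -4 = 1) = 0 (attained at k = 1)
  C[0][1] = min over k of (A[0][0] + B[0][1] = 2 + 2 = 4, A[0][1] + B[1][1] = -2 + 1 = -1, A[0][2] + B[2][1] = 5 + 10 = 15) = -1 (attained at k = 1)
  C[0][2] = min over k of (A[0][0] + B[0][2] = 2 + -3 = -1, A[0][1] + B[1][2] = -2 + 4 = 2, A[0][2] + B[2][2] = 5 + 0 = 5) = -1 (attained at k = 0)
  C[1][0] = min over k of (A[1][0] + B[0][0] = 3 + 10 = 13, A[1][1] + B[1][0] = 3 + 2 = 5, A[1][2] + B[2][0] = 0 + -4 = -4) = -4 (attained at k = 2)
  C[1][1] = min over k of (A[1][0] + B[0][1] = 3 + 2 = 5, A[1][1] + B[1][1] = 3 + 1 = 4, A[1][2] + B[2][1] = 0 + 10 = 10) = 4 (attained at k = 1)
  C[1][2] = min over k of (A[1][0] + B[0][2] = 3 + -3 = 0, A[1][1] + B[1][2] = 3 + 4 = 7, A[1][2] + B[2][2] = 0 + 0 = 0) = 0 (attained at k = 0)
  C[2][0] = min over k of (A[2][0] + B[0][0] = -1 + 10 = 9, A[2][1] + B[1][0] = 6 + 2 = 8, A[2][2] + B[2][0] = -5 + -4 = -9) = -9 (attained at k = 2)
  C[2][1] = min over k of (A[2][0] + B[0][1] = -1 + 2 = 1, A[2][1] + B[1][1] = 6 + 1 = 7, A[2][2] + B[2][1] = -5 + 10 = 5) = 1 (attained at k = 0)
  C[2][2] = min over k of (A[2][0] + B[0][2] = -1 + -3 = -4, A[2][1] + B[1][2] = 6 + 4 = 10, A[2][2] + B[2][2] = -5 + 0 = -5) = -5 (attained at k = 2)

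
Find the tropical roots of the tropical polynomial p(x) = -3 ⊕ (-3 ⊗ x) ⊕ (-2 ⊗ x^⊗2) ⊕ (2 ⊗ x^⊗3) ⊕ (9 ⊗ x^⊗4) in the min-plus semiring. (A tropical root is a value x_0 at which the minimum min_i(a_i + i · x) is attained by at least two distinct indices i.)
Roots: {-7, -4, -1, 0}

Each tropical root is a break point of the lower envelope of the lines y = a_i + i · x (there are 5 lines, with slopes 0, 1, ..., 4). Only the lines that attain the minimum somewhere contribute to roots; other lines are dominated. Here the surviving (envelope) indices are i = 4, i = 3, i = 2, i = 1, i = 0.
Intersections between consecutive envelope lines give the roots: for adjacent envelope indices i < j the intersection is x = (a_i − a_j) / (j − i). Reading off the sorted break points: {-7, -4, -1, 0}.
Verification: at each break x_0, at least two indices attain the minimum of min_i(a_i + i · x_0).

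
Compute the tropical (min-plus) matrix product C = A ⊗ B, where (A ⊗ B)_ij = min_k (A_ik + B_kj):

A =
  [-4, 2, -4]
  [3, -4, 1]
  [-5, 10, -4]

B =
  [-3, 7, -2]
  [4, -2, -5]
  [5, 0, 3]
A ⊗ B =
  [-7, -4, -6]
  [0, -6, -9]
  [-8, -4, -7]

Apply the min-plus product entry-by-entry:
  C[0][0] = min over k of (A[0][0] + B[0][0] = -4 + -3 = -7, A[0][1] + B[1][0] = 2 + 4 = 6, A[0][2] + B[2][0] = -4 + 5 = 1) = -7 (attained at k = 0)
  C[0][1] = min over k of (A[0][0] + B[0][1] = -4 + 7 = 3, A[0][1] + B[1][1] = 2 + -2 = 0, A[0][2] + B[2][1] = -4 + 0 = -4) = -4 (attained at k = 2)
  C[0][2] = min over k of (A[0][0] + B[0][2] = -4 + -2 = -6, A[0][1] + B[1][2] = 2 + -5 = -3, A[0][2] + B[2][2] = -4 + 3 = -1) = -6 (attained at k = 0)
  C[1][0] = min over k of (A[1][0] + B[0][0] = 3 + -3 = 0, A[1][1] + B[1][0] = -4 + 4 = 0, A[1][2] + B[2][0] = 1 + 5 = 6) = 0 (attained at k = 0)
  C[1][1] = min over k of (A[1][0] + B[0][1] = 3 + 7 = 10, A[1][1] + B[1][1] = -4 + -2 = -6, A[1][2] + B[2][1] = 1 + 0 = 1) = -6 (attained at k = 1)
  C[1][2] = min over k of (A[1][0] + B[0][2] = 3 + -2 = 1, A[1][1] + B[1][2] = -4 + -5 = -9, A[1][2] + B[2][2] = 1 + 3 = 4) = -9 (attained at k = 1)
  C[2][0] = min over k of (A[2][0] + B[0][0] = -5 + -3 = -8, A[2][1] + B[1][0] = 10 + 4 = 14, A[2][2] + B[2][0] = -4 + 5 = 1) = -8 (attained at k = 0)
  C[2][1] = min over k of (A[2][0] + B[0][1] = -5 + 7 = 2, A[2][1] + B[1][1] = 10 + -2 = 8, A[2][2] + B[2][1] = -4 + 0 = -4) = -4 (attained at k = 2)
  C[2][2] = min over k of (A[2][0] + B[0][2] = -5 + -2 = -7, A[2][1] + B[1][2] = 10 + -5 = 5, A[2][2] + B[2][2] = -4 + 3 = -1) = -7 (attained at k = 0)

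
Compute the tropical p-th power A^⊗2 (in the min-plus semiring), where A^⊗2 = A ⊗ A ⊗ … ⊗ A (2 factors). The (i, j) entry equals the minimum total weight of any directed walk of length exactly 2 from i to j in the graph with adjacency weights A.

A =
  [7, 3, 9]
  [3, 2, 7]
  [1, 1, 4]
A^⊗2 =
  [6, 5, 10]
  [5, 4, 9]
  [4, 3, 8]

Each entry (A^⊗2)_ij equals the minimum over all length-2 walks i = v_0 → v_1 → … → v_2 = j of Σ_t A[v_t][v_{t+1}]. For example, for (i, j) = (0, 2) we minimise over 3 possible intermediate vertex sequences; the minimum is 10, attained along the walk 0 → 1 → 2.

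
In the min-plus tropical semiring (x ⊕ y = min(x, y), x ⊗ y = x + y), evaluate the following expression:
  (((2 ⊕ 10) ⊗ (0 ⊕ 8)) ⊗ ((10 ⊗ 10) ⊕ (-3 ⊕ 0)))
(((2 ⊕ 10) ⊗ (0 ⊕ 8)) ⊗ ((10 ⊗ 10) ⊕ (-3 ⊕ 0))) = -1

Expand innermost to outermost. Recall ⊕ takes the minimum of its arguments and ⊗ takes their sum. Working out the expression (((2 ⊕ 10) ⊗ (0 ⊕ 8)) ⊗ ((10 ⊗ 10) ⊕ (-3 ⊕ 0))) gives -1.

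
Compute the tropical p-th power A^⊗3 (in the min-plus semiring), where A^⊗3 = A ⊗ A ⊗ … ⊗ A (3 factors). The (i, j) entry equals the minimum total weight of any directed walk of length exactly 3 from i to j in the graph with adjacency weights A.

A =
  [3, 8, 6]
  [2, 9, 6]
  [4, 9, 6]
A^⊗3 =
  [9, 14, 12]
  [8, 13, 11]
  [10, 15, 13]

Each entry (A^⊗3)_ij equals the minimum over all length-3 walks i = v_0 → v_1 → … → v_3 = j of Σ_t A[v_t][v_{t+1}]. For example, for (i, j) = (0, 2) we minimise over 9 possible intermediate vertex sequences; the minimum is 12, attained along the walk 0 → 0 → 0 → 2.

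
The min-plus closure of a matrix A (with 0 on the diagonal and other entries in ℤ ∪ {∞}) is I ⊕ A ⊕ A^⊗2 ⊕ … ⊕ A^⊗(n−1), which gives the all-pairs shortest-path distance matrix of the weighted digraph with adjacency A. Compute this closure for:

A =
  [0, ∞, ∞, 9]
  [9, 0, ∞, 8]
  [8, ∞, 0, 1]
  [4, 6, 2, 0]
Closure =
  [0, 15, 11, 9]
  [9, 0, 10, 8]
  [5, 7, 0, 1]
  [4, 6, 2, 0]

This is the Floyd-Warshall all-pairs shortest-path computation. For each intermediate vertex k = 0, 1, …, 3, update dist[i][j] ← min(dist[i][j], dist[i][k] + dist[k][j]). The final matrix gives, for each (i, j), the minimum total weight of any directed path from i to j (possibly empty when i = j).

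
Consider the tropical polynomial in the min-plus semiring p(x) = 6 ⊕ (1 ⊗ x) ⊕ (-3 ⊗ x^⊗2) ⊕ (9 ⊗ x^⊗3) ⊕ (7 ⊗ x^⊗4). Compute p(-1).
p(-1) = -5

A tropical monomial a ⊗ x^⊗i evaluates to a + i · x. Evaluating each term at x = -1:
  Term 0 contributes 6 + 0 · -1 = 6
  Term 1 contributes 1 + 1 · -1 = 0
  Term 2 contributes -3 + 2 · -1 = -5
  Term 3 contributes 9 + 3 · -1 = 6
  Term 4 contributes 7 + 4 · -1 = 3
p(-1) = ⊕ of these = min[6, 0, -5, 6, 3] = -5.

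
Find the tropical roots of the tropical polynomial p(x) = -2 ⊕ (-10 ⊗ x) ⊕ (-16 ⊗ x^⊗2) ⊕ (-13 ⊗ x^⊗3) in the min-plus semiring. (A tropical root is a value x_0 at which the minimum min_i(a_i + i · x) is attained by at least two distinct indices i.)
Roots: {-3, 6, 8}

Each tropical root is a break point of the lower envelope of the lines y = a_i + i · x (there are 4 lines, with slopes 0, 1, ..., 3). Only the lines that attain the minimum somewhere contribute to roots; other lines are dominated. Here the surviving (envelope) indices are i = 3, i = 2, i = 1, i = 0.
Intersections between consecutive envelope lines give the roots: for adjacent envelope indices i < j the intersection is x = (a_i − a_j) / (j − i). Reading off the sorted break points: {-3, 6, 8}.
Verification: at each break x_0, at least two indices attain the minimum of min_i(a_i + i · x_0).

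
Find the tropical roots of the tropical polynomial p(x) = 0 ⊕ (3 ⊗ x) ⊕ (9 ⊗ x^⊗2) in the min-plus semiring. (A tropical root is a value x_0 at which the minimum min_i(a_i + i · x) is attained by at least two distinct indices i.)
Roots: {-6, -3}

Each tropical root is a break point of the lower envelope of the lines y = a_i + i · x (there are 3 lines, with slopes 0, 1, ..., 2). Only the lines that attain the minimum somewhere contribute to roots; other lines are dominated. Here the surviving (envelope) indices are i = 2, i = 1, i = 0.
Intersections between consecutive envelope lines give the roots: for adjacent envelope indices i < j the intersection is x = (a_i − a_j) / (j − i). Reading off the sorted break points: {-6, -3}.
Verification: at each break x_0, at least two indices attain the minimum of min_i(a_i + i · x_0).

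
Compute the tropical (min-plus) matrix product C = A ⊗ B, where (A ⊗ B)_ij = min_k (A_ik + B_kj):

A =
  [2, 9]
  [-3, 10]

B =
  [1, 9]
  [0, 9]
A ⊗ B =
  [3, 11]
  [-2, 6]

Apply the min-plus product entry-by-entry:
  C[0][0] = min over k of (A[0][0] + B[0][0] = 2 + 1 = 3, A[0][1] + B[1][0] = 9 + 0 = 9) = 3 (attained at k = 0)
  C[0][1] = min over k of (A[0][0] + B[0][1] = 2 + 9 = 11, A[0][1] + B[1][1] = 9 + 9 = 18) = 11 (attained at k = 0)
  C[1][0] = min over k of (A[1][0] + B[0][0] = -3 + 1 = -2, A[1][1] + B[1][0] = 10 + 0 = 10) = -2 (attained at k = 0)
  C[1][1] = min over k of (A[1][0] + B[0][1] = -3 + 9 = 6, A[1][1] + B[1][1] = 10 + 9 = 19) = 6 (attained at k = 0)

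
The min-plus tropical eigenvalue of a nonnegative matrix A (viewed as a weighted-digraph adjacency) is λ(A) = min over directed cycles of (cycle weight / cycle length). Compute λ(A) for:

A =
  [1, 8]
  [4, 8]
λ(A) = 1

Enumerate directed cycles and compute their means (weight / length). Sample:
  cycle 0 → 0: weight = 1, length = 1, mean = 1/1 ≈ 1.000
  cycle 1 → 1: weight = 8, length = 1, mean = 8/1 ≈ 8.000
  cycle 0 → 1 → 0: weight = 12, length = 2, mean = 12/2 ≈ 6.000
  cycle 1 → 0 → 1: weight = 12, length = 2, mean = 12/2 ≈ 6.000
Minimum mean = 1.000, attained e.g. along the cycle 0 → 0 with weight 1 and length 1. So λ(A) = 1/1 = 1.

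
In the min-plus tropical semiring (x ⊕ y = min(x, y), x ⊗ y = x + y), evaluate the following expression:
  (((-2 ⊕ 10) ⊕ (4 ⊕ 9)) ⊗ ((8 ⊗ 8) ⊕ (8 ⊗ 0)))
(((-2 ⊕ 10) ⊕ (4 ⊕ 9)) ⊗ ((8 ⊗ 8) ⊕ (8 ⊗ 0))) = 6

Expand innermost to outermost. Recall ⊕ takes the minimum of its arguments and ⊗ takes their sum. Working out the expression (((-2 ⊕ 10) ⊕ (4 ⊕ 9)) ⊗ ((8 ⊗ 8) ⊕ (8 ⊗ 0))) gives 6.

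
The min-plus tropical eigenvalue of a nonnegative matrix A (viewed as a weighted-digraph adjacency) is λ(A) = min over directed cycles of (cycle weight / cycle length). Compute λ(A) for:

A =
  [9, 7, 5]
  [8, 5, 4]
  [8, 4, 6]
λ(A) = 4

Enumerate directed cycles and compute their means (weight / length). Sample:
  cycle 0 → 0: weight = 9, length = 1, mean = 9/1 ≈ 9.000
  cycle 1 → 1: weight = 5, length = 1, mean = 5/1 ≈ 5.000
  cycle 2 → 2: weight = 6, length = 1, mean = 6/1 ≈ 6.000
  cycle 0 → 1 → 0: weight = 15, length = 2, mean = 15/2 ≈ 7.500
  cycle 0 → 2 → 0: weight = 13, length = 2, mean = 13/2 ≈ 6.500
  cycle 1 → 0 → 1: weight = 15, length = 2, mean = 15/2 ≈ 7.500
Minimum mean = 4.000, attained e.g. along the cycle 1 → 2 → 1 with weight 8 and length 2. So λ(A) = 8/2 = 4.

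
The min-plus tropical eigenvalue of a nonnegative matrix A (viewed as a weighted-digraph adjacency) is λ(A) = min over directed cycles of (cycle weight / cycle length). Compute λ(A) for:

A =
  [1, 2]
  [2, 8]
λ(A) = 1

Enumerate directed cycles and compute their means (weight / length). Sample:
  cycle 0 → 0: weight = 1, length = 1, mean = 1/1 ≈ 1.000
  cycle 1 → 1: weight = 8, length = 1, mean = 8/1 ≈ 8.000
  cycle 0 → 1 → 0: weight = 4, length = 2, mean = 4/2 ≈ 2.000
  cycle 1 → 0 → 1: weight = 4, length = 2, mean = 4/2 ≈ 2.000
Minimum mean = 1.000, attained e.g. along the cycle 0 → 0 with weight 1 and length 1. So λ(A) = 1/1 = 1.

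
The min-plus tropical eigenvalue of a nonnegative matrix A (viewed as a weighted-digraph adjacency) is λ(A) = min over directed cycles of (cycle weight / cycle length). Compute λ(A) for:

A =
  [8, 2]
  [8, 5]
λ(A) = 5

Enumerate directed cycles and compute their means (weight / length). Sample:
  cycle 0 → 0: weight = 8, length = 1, mean = 8/1 ≈ 8.000
  cycle 1 → 1: weight = 5, length = 1, mean = 5/1 ≈ 5.000
  cycle 0 → 1 → 0: weight = 10, length = 2, mean = 10/2 ≈ 5.000
  cycle 1 → 0 → 1: weight = 10, length = 2, mean = 10/2 ≈ 5.000
Minimum mean = 5.000, attained e.g. along the cycle 1 → 1 with weight 5 and length 1. So λ(A) = 5/1 = 5.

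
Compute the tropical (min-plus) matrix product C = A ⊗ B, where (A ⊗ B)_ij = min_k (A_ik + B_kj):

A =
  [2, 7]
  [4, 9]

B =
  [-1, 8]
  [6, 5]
A ⊗ B =
  [1, 10]
  [3, 12]

Apply the min-plus product entry-by-entry:
  C[0][0] = min over k of (A[0][0] + B[0][0] = 2 + -1 = 1, A[0][1] + B[1][0] = 7 + 6 = 13) = 1 (attained at k = 0)
  C[0][1] = min over k of (A[0][0] + B[0][1] = 2 + 8 = 10, A[0][1] + B[1][1] = 7 + 5 = 12) = 10 (attained at k = 0)
  C[1][0] = min over k of (A[1][0] + B[0][0] = 4 + -1 = 3, A[1][1] + B[1][0] = 9 + 6 = 15) = 3 (attained at k = 0)
  C[1][1] = min over k of (A[1][0] + B[0][1] = 4 + 8 = 12, A[1][1] + B[1][1] = 9 + 5 = 14) = 12 (attained at k = 0)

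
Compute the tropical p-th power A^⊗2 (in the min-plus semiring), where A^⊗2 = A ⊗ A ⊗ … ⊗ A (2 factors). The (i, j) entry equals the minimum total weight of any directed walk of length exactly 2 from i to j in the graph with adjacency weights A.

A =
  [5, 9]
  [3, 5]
A^⊗2 =
  [10, 14]
  [8, 10]

Each entry (A^⊗2)_ij equals the minimum over all length-2 walks i = v_0 → v_1 → … → v_2 = j of Σ_t A[v_t][v_{t+1}]. For example, for (i, j) = (0, 1) we minimise over 2 possible intermediate vertex sequences; the minimum is 14, attained along the walk 0 → 0 → 1.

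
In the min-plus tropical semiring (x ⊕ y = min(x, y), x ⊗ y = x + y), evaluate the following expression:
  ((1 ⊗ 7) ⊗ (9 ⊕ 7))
((1 ⊗ 7) ⊗ (9 ⊕ 7)) = 15

Expand innermost to outermost. Recall ⊕ takes the minimum of its arguments and ⊗ takes their sum. Working out the expression ((1 ⊗ 7) ⊗ (9 ⊕ 7)) gives 15.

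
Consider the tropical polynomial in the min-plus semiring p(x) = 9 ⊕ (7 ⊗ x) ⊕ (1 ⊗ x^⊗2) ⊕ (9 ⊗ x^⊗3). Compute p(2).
p(2) = 5

A tropical monomial a ⊗ x^⊗i evaluates to a + i · x. Evaluating each term at x = 2:
  Term 0 contributes 9 + 0 · 2 = 9
  Term 1 contributes 7 + 1 · 2 = 9
  Term 2 contributes 1 + 2 · 2 = 5
  Term 3 contributes 9 + 3 · 2 = 15
p(2) = ⊕ of these = min[9, 9, 5, 15] = 5.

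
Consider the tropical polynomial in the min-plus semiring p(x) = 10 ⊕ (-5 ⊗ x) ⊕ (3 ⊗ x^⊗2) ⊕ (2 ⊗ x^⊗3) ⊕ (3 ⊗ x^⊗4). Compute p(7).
p(7) = 2

A tropical monomial a ⊗ x^⊗i evaluates to a + i · x. Evaluating each term at x = 7:
  Term 0 contributes 10 + 0 · 7 = 10
  Term 1 contributes -5 + 1 · 7 = 2
  Term 2 contributes 3 + 2 · 7 = 17
  Term 3 contributes 2 + 3 · 7 = 23
  Term 4 contributes 3 + 4 · 7 = 31
p(7) = ⊕ of these = min[10, 2, 17, 23, 31] = 2.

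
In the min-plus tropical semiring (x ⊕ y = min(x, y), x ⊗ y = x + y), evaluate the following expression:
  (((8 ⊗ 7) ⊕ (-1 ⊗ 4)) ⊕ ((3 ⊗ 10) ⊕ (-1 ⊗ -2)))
(((8 ⊗ 7) ⊕ (-1 ⊗ 4)) ⊕ ((3 ⊗ 10) ⊕ (-1 ⊗ -2))) = -3

Expand innermost to outermost. Recall ⊕ takes the minimum of its arguments and ⊗ takes their sum. Working out the expression (((8 ⊗ 7) ⊕ (-1 ⊗ 4)) ⊕ ((3 ⊗ 10) ⊕ (-1 ⊗ -2))) gives -3.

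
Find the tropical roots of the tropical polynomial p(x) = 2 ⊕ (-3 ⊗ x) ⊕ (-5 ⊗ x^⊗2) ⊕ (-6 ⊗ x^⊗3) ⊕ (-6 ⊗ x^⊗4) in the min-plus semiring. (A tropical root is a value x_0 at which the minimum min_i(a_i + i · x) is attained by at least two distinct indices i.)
Roots: {0, 1, 2, 5}

Each tropical root is a break point of the lower envelope of the lines y = a_i + i · x (there are 5 lines, with slopes 0, 1, ..., 4). Only the lines that attain the minimum somewhere contribute to roots; other lines are dominated. Here the surviving (envelope) indices are i = 4, i = 3, i = 2, i = 1, i = 0.
Intersections between consecutive envelope lines give the roots: for adjacent envelope indices i < j the intersection is x = (a_i − a_j) / (j − i). Reading off the sorted break points: {0, 1, 2, 5}.
Verification: at each break x_0, at least two indices attain the minimum of min_i(a_i + i · x_0).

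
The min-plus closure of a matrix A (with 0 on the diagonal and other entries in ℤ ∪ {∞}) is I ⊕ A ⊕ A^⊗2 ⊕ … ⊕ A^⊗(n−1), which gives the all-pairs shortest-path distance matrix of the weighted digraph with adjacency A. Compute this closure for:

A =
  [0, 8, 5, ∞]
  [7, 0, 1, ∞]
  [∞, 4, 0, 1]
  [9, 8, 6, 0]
Closure =
  [0, 8, 5, 6]
  [7, 0, 1, 2]
  [10, 4, 0, 1]
  [9, 8, 6, 0]

This is the Floyd-Warshall all-pairs shortest-path computation. For each intermediate vertex k = 0, 1, …, 3, update dist[i][j] ← min(dist[i][j], dist[i][k] + dist[k][j]). The final matrix gives, for each (i, j), the minimum total weight of any directed path from i to j (possibly empty when i = j).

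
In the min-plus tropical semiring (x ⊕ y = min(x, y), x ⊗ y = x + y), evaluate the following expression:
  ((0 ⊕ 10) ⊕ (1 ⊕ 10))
((0 ⊕ 10) ⊕ (1 ⊕ 10)) = 0

Expand innermost to outermost. Recall ⊕ takes the minimum of its arguments and ⊗ takes their sum. Working out the expression ((0 ⊕ 10) ⊕ (1 ⊕ 10)) gives 0.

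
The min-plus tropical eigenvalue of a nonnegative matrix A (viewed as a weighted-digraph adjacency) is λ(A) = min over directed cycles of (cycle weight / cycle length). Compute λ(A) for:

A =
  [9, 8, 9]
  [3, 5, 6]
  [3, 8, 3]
λ(A) = 3

Enumerate directed cycles and compute their means (weight / length). Sample:
  cycle 0 → 0: weight = 9, length = 1, mean = 9/1 ≈ 9.000
  cycle 1 → 1: weight = 5, length = 1, mean = 5/1 ≈ 5.000
  cycle 2 → 2: weight = 3, length = 1, mean = 3/1 ≈ 3.000
  cycle 0 → 1 → 0: weight = 11, length = 2, mean = 11/2 ≈ 5.500
  cycle 0 → 2 → 0: weight = 12, length = 2, mean = 12/2 ≈ 6.000
  cycle 1 → 0 → 1: weight = 11, length = 2, mean = 11/2 ≈ 5.500
Minimum mean = 3.000, attained e.g. along the cycle 2 → 2 with weight 3 and length 1. So λ(A) = 3/1 = 3.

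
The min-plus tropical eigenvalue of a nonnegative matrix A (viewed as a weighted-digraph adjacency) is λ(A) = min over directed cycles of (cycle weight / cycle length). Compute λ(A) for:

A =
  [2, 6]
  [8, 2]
λ(A) = 2

Enumerate directed cycles and compute their means (weight / length). Sample:
  cycle 0 → 0: weight = 2, length = 1, mean = 2/1 ≈ 2.000
  cycle 1 → 1: weight = 2, length = 1, mean = 2/1 ≈ 2.000
  cycle 0 → 1 → 0: weight = 14, length = 2, mean = 14/2 ≈ 7.000
  cycle 1 → 0 → 1: weight = 14, length = 2, mean = 14/2 ≈ 7.000
Minimum mean = 2.000, attained e.g. along the cycle 0 → 0 with weight 2 and length 1. So λ(A) = 2/1 = 2.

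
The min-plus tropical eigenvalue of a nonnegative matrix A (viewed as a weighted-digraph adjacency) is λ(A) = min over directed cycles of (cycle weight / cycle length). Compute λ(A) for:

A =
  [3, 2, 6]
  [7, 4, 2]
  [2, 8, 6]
λ(A) = 2

Enumerate directed cycles and compute their means (weight / length). Sample:
  cycle 0 → 0: weight = 3, length = 1, mean = 3/1 ≈ 3.000
  cycle 1 → 1: weight = 4, length = 1, mean = 4/1 ≈ 4.000
  cycle 2 → 2: weight = 6, length = 1, mean = 6/1 ≈ 6.000
  cycle 0 → 1 → 0: weight = 9, length = 2, mean = 9/2 ≈ 4.500
  cycle 0 → 2 → 0: weight = 8, length = 2, mean = 8/2 ≈ 4.000
  cycle 1 → 0 → 1: weight = 9, length = 2, mean = 9/2 ≈ 4.500
Minimum mean = 2.000, attained e.g. along the cycle 0 → 1 → 2 → 0 with weight 6 and length 3. So λ(A) = 6/3 = 2.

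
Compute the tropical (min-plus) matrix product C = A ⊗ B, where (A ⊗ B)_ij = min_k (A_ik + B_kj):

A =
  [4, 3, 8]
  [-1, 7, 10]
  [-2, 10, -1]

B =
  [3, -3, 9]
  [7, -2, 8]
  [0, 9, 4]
A ⊗ B =
  [7, 1, 11]
  [2, -4, 8]
  [-1, -5, 3]

Apply the min-plus product entry-by-entry:
  C[0][0] = min over k of (A[0][0] + B[0][0] = 4 + 3 = 7, A[0][1] + B[1][0] = 3 + 7 = 10, A[0][2] + B[2][0] = 8 + 0 = 8) = 7 (attained at k = 0)
  C[0][1] = min over k of (A[0][0] + B[0][1] = 4 + -3 = 1, A[0][1] + B[1][1] = 3 + -2 = 1, A[0][2] + B[2][1] = 8 + 9 = 17) = 1 (attained at k = 0)
  C[0][2] = min over k of (A[0][0] + B[0][2] = 4 + 9 = 13, A[0][1] + B[1][2] = 3 + 8 = 11, A[0][2] + B[2][2] = 8 + 4 = 12) = 11 (attained at k = 1)
  C[1][0] = min over k of (A[1][0] + B[0][0] = -1 + 3 = 2, A[1][1] + B[1][0] = 7 + 7 = 14, A[1][2] + B[2][0] = 10 + 0 = 10) = 2 (attained at k = 0)
  C[1][1] = min over k of (A[1][0] + B[0][1] = -1 + -3 = -4, A[1][1] + B[1][1] = 7 + -2 = 5, A[1][2] + B[2][1] = 10 + 9 = 19) = -4 (attained at k = 0)
  C[1][2] = min over k of (A[1][0] + B[0][2] = -1 + 9 = 8, A[1][1] + B[1][2] = 7 + 8 = 15, A[1][2] + B[2][2] = 10 + 4 = 14) = 8 (attained at k = 0)
  C[2][0] = min over k of (A[2][0] + B[0][0] = -2 + 3 = 1, A[2][1] + B[1][0] = 10 + 7 = 17, A[2][2] + B[2][0] = -1 + 0 = -1) = -1 (attained at k = 2)
  C[2][1] = min over k of (A[2][0] + B[0][1] = -2 + -3 = -5, A[2][1] + B[1][1] = 10 + -2 = 8, A[2][2] + B[2][1] = -1 + 9 = 8) = -5 (attained at k = 0)
  C[2][2] = min over k of (A[2][0] + B[0][2] = -2 + 9 = 7, A[2][1] + B[1][2] = 10 + 8 = 18, A[2][2] + B[2][2] = -1 + 4 = 3) = 3 (attained at k = 2)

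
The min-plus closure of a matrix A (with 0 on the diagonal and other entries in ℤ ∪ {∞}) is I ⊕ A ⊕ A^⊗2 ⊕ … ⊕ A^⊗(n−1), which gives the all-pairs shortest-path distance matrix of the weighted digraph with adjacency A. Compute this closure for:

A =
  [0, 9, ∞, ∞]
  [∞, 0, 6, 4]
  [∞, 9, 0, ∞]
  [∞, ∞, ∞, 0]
Closure =
  [0, 9, 15, 13]
  [∞, 0, 6, 4]
  [∞, 9, 0, 13]
  [∞, ∞, ∞, 0]

This is the Floyd-Warshall all-pairs shortest-path computation. For each intermediate vertex k = 0, 1, …, 3, update dist[i][j] ← min(dist[i][j], dist[i][k] + dist[k][j]). The final matrix gives, for each (i, j), the minimum total weight of any directed path from i to j (possibly empty when i = j).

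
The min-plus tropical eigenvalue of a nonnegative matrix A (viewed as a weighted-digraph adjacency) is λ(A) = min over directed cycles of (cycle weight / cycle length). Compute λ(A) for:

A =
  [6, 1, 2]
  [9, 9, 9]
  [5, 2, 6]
λ(A) = 7/2

Enumerate directed cycles and compute their means (weight / length). Sample:
  cycle 0 → 0: weight = 6, length = 1, mean = 6/1 ≈ 6.000
  cycle 1 → 1: weight = 9, length = 1, mean = 9/1 ≈ 9.000
  cycle 2 → 2: weight = 6, length = 1, mean = 6/1 ≈ 6.000
  cycle 0 → 1 → 0: weight = 10, length = 2, mean = 10/2 ≈ 5.000
  cycle 0 → 2 → 0: weight = 7, length = 2, mean = 7/2 ≈ 3.500
  cycle 1 → 0 → 1: weight = 10, length = 2, mean = 10/2 ≈ 5.000
Minimum mean = 3.500, attained e.g. along the cycle 0 → 2 → 0 with weight 7 and length 2. So λ(A) = 7/2 = 7/2.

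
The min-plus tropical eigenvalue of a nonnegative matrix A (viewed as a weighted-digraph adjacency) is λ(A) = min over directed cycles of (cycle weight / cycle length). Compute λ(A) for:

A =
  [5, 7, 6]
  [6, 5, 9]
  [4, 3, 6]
λ(A) = 5

Enumerate directed cycles and compute their means (weight / length). Sample:
  cycle 0 → 0: weight = 5, length = 1, mean = 5/1 ≈ 5.000
  cycle 1 → 1: weight = 5, length = 1, mean = 5/1 ≈ 5.000
  cycle 2 → 2: weight = 6, length = 1, mean = 6/1 ≈ 6.000
  cycle 0 → 1 → 0: weight = 13, length = 2, mean = 13/2 ≈ 6.500
  cycle 0 → 2 → 0: weight = 10, length = 2, mean = 10/2 ≈ 5.000
  cycle 1 → 0 → 1: weight = 13, length = 2, mean = 13/2 ≈ 6.500
Minimum mean = 5.000, attained e.g. along the cycle 0 → 0 with weight 5 and length 1. So λ(A) = 5/1 = 5.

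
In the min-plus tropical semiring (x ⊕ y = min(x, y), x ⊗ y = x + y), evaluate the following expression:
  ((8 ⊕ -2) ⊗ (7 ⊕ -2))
((8 ⊕ -2) ⊗ (7 ⊕ -2)) = -4

Expand innermost to outermost. Recall ⊕ takes the minimum of its arguments and ⊗ takes their sum. Working out the expression ((8 ⊕ -2) ⊗ (7 ⊕ -2)) gives -4.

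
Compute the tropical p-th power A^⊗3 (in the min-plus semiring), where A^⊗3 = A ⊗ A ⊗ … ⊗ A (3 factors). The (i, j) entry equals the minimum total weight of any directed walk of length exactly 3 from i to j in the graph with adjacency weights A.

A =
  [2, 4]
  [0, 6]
A^⊗3 =
  [6, 8]
  [4, 6]

Each entry (A^⊗3)_ij equals the minimum over all length-3 walks i = v_0 → v_1 → … → v_3 = j of Σ_t A[v_t][v_{t+1}]. For example, for (i, j) = (0, 1) we minimise over 4 possible intermediate vertex sequences; the minimum is 8, attained along the walk 0 → 0 → 0 → 1.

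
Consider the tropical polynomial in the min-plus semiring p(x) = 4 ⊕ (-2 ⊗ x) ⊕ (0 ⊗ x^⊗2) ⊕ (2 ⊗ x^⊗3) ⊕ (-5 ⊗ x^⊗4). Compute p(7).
p(7) = 4

A tropical monomial a ⊗ x^⊗i evaluates to a + i · x. Evaluating each term at x = 7:
  Term 0 contributes 4 + 0 · 7 = 4
  Term 1 contributes -2 + 1 · 7 = 5
  Term 2 contributes 0 + 2 · 7 = 14
  Term 3 contributes 2 + 3 · 7 = 23
  Term 4 contributes -5 + 4 · 7 = 23
p(7) = ⊕ of these = min[4, 5, 14, 23, 23] = 4.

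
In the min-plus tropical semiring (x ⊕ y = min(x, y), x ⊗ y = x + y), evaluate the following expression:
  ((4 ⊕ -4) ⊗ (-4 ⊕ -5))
((4 ⊕ -4) ⊗ (-4 ⊕ -5)) = -9

Expand innermost to outermost. Recall ⊕ takes the minimum of its arguments and ⊗ takes their sum. Working out the expression ((4 ⊕ -4) ⊗ (-4 ⊕ -5)) gives -9.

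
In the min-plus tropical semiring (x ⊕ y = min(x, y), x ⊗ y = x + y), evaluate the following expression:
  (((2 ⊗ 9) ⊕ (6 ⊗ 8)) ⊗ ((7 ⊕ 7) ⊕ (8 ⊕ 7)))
(((2 ⊗ 9) ⊕ (6 ⊗ 8)) ⊗ ((7 ⊕ 7) ⊕ (8 ⊕ 7))) = 18

Expand innermost to outermost. Recall ⊕ takes the minimum of its arguments and ⊗ takes their sum. Working out the expression (((2 ⊗ 9) ⊕ (6 ⊗ 8)) ⊗ ((7 ⊕ 7) ⊕ (8 ⊕ 7))) gives 18.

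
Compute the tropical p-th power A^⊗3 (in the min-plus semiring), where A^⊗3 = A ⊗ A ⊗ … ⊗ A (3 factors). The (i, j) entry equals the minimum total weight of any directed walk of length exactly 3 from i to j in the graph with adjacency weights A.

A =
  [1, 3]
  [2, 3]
A^⊗3 =
  [3, 5]
  [4, 6]

Each entry (A^⊗3)_ij equals the minimum over all length-3 walks i = v_0 → v_1 → … → v_3 = j of Σ_t A[v_t][v_{t+1}]. For example, for (i, j) = (0, 1) we minimise over 4 possible intermediate vertex sequences; the minimum is 5, attained along the walk 0 → 0 → 0 → 1.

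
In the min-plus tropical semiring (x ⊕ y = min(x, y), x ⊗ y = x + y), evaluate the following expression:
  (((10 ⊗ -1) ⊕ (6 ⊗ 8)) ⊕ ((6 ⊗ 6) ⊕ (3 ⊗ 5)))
(((10 ⊗ -1) ⊕ (6 ⊗ 8)) ⊕ ((6 ⊗ 6) ⊕ (3 ⊗ 5))) = 8

Expand innermost to outermost. Recall ⊕ takes the minimum of its arguments and ⊗ takes their sum. Working out the expression (((10 ⊗ -1) ⊕ (6 ⊗ 8)) ⊕ ((6 ⊗ 6) ⊕ (3 ⊗ 5))) gives 8.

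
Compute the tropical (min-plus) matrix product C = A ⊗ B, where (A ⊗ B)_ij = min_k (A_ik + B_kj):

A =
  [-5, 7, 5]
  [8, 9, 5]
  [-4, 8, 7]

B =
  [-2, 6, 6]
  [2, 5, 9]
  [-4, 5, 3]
A ⊗ B =
  [-7, 1, 1]
  [1, 10, 8]
  [-6, 2, 2]

Apply the min-plus product entry-by-entry:
  C[0][0] = min over k of (A[0][0] + B[0][0] = -5 + -2 = -7, A[0][1] + B[1][0] = 7 + 2 = 9, A[0][2] + B[2][0] = 5 + -4 = 1) = -7 (attained at k = 0)
  C[0][1] = min over k of (A[0][0] + B[0][1] = -5 + 6 = 1, A[0][1] + B[1][1] = 7 + 5 = 12, A[0][2] + B[2][1] = 5 + 5 = 10) = 1 (attained at k = 0)
  C[0][2] = min over k of (A[0][0] + B[0][2] = -5 + 6 = 1, A[0][1] + B[1][2] = 7 + 9 = 16, A[0][2] + B[2][2] = 5 + 3 = 8) = 1 (attained at k = 0)
  C[1][0] = min over k of (A[1][0] + B[0][0] = 8 + -2 = 6, A[1][1] + B[1][0] = 9 + 2 = 11, A[1][2] + B[2][0] = 5 + -4 = 1) = 1 (attained at k = 2)
  C[1][1] = min over k of (A[1][0] + B[0][1] = 8 + 6 = 14, A[1][1] + B[1][1] = 9 + 5 = 14, A[1][2] + B[2][1] = 5 + 5 = 10) = 10 (attained at k = 2)
  C[1][2] = min over k of (A[1][0] + B[0][2] = 8 + 6 = 14, A[1][1] + B[1][2] = 9 + 9 = 18, A[1][2] + B[2][2] = 5 + 3 = 8) = 8 (attained at k = 2)
  C[2][0] = min over k of (A[2][0] + B[0][0] = -4 + -2 = -6, A[2][1] + B[1][0] = 8 + 2 = 10, A[2][2] + B[2][0] = 7 + -4 = 3) = -6 (attained at k = 0)
  C[2][1] = min over k of (A[2][0] + B[0][1] = -4 + 6 = 2, A[2][1] + B[1][1] = 8 + 5 = 13, A[2][2] + B[2][1] = 7 + 5 = 12) = 2 (attained at k = 0)
  C[2][2] = min over k of (A[2][0] + B[0][2] = -4 + 6 = 2, A[2][1] + B[1][2] = 8 + 9 = 17, A[2][2] + B[2][2] = 7 + 3 = 10) = 2 (attained at k = 0)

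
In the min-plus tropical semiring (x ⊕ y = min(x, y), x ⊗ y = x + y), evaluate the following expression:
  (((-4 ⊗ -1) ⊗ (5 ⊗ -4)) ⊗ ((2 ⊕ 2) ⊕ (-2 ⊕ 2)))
(((-4 ⊗ -1) ⊗ (5 ⊗ -4)) ⊗ ((2 ⊕ 2) ⊕ (-2 ⊕ 2))) = -6

Expand innermost to outermost. Recall ⊕ takes the minimum of its arguments and ⊗ takes their sum. Working out the expression (((-4 ⊗ -1) ⊗ (5 ⊗ -4)) ⊗ ((2 ⊕ 2) ⊕ (-2 ⊕ 2))) gives -6.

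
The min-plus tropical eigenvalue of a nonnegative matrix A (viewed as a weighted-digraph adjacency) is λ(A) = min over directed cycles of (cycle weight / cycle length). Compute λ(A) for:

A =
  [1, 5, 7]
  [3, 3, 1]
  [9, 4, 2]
λ(A) = 1

Enumerate directed cycles and compute their means (weight / length). Sample:
  cycle 0 → 0: weight = 1, length = 1, mean = 1/1 ≈ 1.000
  cycle 1 → 1: weight = 3, length = 1, mean = 3/1 ≈ 3.000
  cycle 2 → 2: weight = 2, length = 1, mean = 2/1 ≈ 2.000
  cycle 0 → 1 → 0: weight = 8, length = 2, mean = 8/2 ≈ 4.000
  cycle 0 → 2 → 0: weight = 16, length = 2, mean = 16/2 ≈ 8.000
  cycle 1 → 0 → 1: weight = 8, length = 2, mean = 8/2 ≈ 4.000
Minimum mean = 1.000, attained e.g. along the cycle 0 → 0 with weight 1 and length 1. So λ(A) = 1/1 = 1.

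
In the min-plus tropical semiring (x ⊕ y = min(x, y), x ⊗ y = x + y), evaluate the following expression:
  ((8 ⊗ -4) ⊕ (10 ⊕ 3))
((8 ⊗ -4) ⊕ (10 ⊕ 3)) = 3

Expand innermost to outermost. Recall ⊕ takes the minimum of its arguments and ⊗ takes their sum. Working out the expression ((8 ⊗ -4) ⊕ (10 ⊕ 3)) gives 3.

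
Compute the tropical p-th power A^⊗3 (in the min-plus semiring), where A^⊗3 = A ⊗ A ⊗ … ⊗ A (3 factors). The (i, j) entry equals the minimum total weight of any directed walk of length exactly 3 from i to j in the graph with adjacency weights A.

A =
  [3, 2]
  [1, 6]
A^⊗3 =
  [6, 5]
  [4, 6]

Each entry (A^⊗3)_ij equals the minimum over all length-3 walks i = v_0 → v_1 → … → v_3 = j of Σ_t A[v_t][v_{t+1}]. For example, for (i, j) = (0, 1) we minimise over 4 possible intermediate vertex sequences; the minimum is 5, attained along the walk 0 → 1 → 0 → 1.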